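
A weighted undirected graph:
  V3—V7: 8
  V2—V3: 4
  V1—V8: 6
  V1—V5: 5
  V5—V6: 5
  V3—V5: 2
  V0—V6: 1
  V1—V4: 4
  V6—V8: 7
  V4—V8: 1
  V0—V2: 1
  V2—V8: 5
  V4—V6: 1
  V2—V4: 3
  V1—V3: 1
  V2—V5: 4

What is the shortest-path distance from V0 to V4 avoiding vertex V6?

4

A few of the V0→V4 routes:
V0 -> V2 -> V3 -> V1 -> V4: 1 + 4 + 1 + 4 = 10
V0 -> V2 -> V8 -> V4: 1 + 5 + 1 = 7
V0 -> V2 -> V5 -> V3 -> V1 -> V4: 1 + 4 + 2 + 1 + 4 = 12
V0 -> V2 -> V3 -> V1 -> V8 -> V4: 1 + 4 + 1 + 6 + 1 = 13
V0 -> V2 -> V4: 1 + 3 = 4
Shortest: 4.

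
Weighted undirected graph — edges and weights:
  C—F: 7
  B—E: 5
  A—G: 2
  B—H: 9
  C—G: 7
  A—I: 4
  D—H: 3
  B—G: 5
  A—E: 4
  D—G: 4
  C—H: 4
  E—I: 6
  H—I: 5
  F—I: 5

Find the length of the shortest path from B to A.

Comparing a few candidate routes:
B-G-A: 5 + 2 = 7
B-H-I-A: 9 + 5 + 4 = 18
B-E-A: 5 + 4 = 9
B-H-D-G-A: 9 + 3 + 4 + 2 = 18
B-E-I-A: 5 + 6 + 4 = 15
Best route has total 7.

7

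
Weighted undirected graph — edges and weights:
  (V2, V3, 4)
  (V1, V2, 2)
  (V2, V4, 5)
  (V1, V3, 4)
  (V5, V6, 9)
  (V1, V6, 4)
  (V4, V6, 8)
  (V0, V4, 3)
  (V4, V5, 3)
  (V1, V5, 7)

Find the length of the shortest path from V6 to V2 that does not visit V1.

13

Candidate routes:
V6 → V4 → V2: 8 + 5 = 13
V6 → V5 → V4 → V2: 9 + 3 + 5 = 17
Shortest: 13.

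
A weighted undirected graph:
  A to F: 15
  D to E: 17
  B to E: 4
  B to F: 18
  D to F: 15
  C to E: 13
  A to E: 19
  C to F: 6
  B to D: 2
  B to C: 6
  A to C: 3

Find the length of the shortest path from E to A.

13

Checking several routes:
E → D → B → C → A: 17 + 2 + 6 + 3 = 28
E → A: 19
E → B → D → F → C → A: 4 + 2 + 15 + 6 + 3 = 30
E → B → C → A: 4 + 6 + 3 = 13
E → C → A: 13 + 3 = 16
Shortest: 13.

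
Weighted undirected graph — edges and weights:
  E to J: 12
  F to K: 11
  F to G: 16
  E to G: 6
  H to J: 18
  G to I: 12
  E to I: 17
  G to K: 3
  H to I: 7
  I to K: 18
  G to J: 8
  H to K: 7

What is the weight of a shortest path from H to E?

16

Some routes from H to E:
H → I → G → E: 7 + 12 + 6 = 25
H → K → G → J → E: 7 + 3 + 8 + 12 = 30
H → J → E: 18 + 12 = 30
H → I → E: 7 + 17 = 24
H → K → G → E: 7 + 3 + 6 = 16
Shortest: 16.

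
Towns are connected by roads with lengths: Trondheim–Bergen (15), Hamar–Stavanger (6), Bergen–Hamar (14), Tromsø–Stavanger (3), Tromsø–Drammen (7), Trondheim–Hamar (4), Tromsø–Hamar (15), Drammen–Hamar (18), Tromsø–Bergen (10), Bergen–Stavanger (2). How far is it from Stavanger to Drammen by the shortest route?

A few of the Stavanger→Drammen routes:
Stavanger - Bergen - Hamar - Drammen: 2 + 14 + 18 = 34
Stavanger - Hamar - Drammen: 6 + 18 = 24
Stavanger - Bergen - Tromsø - Drammen: 2 + 10 + 7 = 19
Stavanger - Hamar - Tromsø - Drammen: 6 + 15 + 7 = 28
Stavanger - Tromsø - Drammen: 3 + 7 = 10
Shortest: 10.

10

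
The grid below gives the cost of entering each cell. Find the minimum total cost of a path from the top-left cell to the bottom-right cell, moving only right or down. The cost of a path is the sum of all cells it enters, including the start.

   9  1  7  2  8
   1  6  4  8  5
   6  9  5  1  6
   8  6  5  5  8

39

Cheapest: r0c0→r0c1→r1c1→r1c2→r2c2→r2c3→r3c3→r3c4
  9 + 1 + 6 + 4 + 5 + 1 + 5 + 8 = 39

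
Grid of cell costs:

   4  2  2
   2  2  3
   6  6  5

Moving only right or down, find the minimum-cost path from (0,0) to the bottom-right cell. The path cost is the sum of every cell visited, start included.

16

Cheapest: [0,0]→[0,1]→[0,2]→[1,2]→[2,2]
  4 + 2 + 2 + 3 + 5 = 16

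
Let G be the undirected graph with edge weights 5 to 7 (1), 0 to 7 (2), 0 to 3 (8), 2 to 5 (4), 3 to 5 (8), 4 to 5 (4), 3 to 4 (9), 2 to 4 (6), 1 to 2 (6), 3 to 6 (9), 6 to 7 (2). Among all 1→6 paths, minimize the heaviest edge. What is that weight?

Comparing a few candidate routes:
1 -> 2 -> 5 -> 3 -> 0 -> 7 -> 6: max(6, 4, 8, 8, 2, 2) = 8
1 -> 2 -> 4 -> 3 -> 0 -> 7 -> 6: max(6, 6, 9, 8, 2, 2) = 9
1 -> 2 -> 5 -> 7 -> 6: max(6, 4, 1, 2) = 6
1 -> 2 -> 4 -> 5 -> 3 -> 0 -> 7 -> 6: max(6, 6, 4, 8, 8, 2, 2) = 8
1 -> 2 -> 4 -> 3 -> 6: max(6, 6, 9, 9) = 9
1 -> 2 -> 4 -> 5 -> 7 -> 6: max(6, 6, 4, 1, 2) = 6
Smallest bottleneck: 6.

6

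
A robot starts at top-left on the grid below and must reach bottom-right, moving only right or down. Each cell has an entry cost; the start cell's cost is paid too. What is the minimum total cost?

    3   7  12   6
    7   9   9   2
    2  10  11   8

One optimal route is [0,0] → [0,1] → [0,2] → [0,3] → [1,3] → [2,3].
Its cost is 3 + 7 + 12 + 6 + 2 + 8 = 38.

38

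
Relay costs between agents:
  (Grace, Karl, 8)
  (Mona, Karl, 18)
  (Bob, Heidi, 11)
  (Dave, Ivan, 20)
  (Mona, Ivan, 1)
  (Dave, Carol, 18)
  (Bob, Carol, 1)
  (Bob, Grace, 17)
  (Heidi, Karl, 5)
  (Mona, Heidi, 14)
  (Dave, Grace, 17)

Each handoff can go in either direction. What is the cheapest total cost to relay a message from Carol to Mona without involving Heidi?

Routes from Carol to Mona avoiding Heidi:
Carol -> Bob -> Grace -> Dave -> Ivan -> Mona: 1 + 17 + 17 + 20 + 1 = 56
Carol -> Bob -> Grace -> Karl -> Mona: 1 + 17 + 8 + 18 = 44
Carol -> Dave -> Ivan -> Mona: 18 + 20 + 1 = 39
Carol -> Dave -> Grace -> Karl -> Mona: 18 + 17 + 8 + 18 = 61
The minimum is 39.

39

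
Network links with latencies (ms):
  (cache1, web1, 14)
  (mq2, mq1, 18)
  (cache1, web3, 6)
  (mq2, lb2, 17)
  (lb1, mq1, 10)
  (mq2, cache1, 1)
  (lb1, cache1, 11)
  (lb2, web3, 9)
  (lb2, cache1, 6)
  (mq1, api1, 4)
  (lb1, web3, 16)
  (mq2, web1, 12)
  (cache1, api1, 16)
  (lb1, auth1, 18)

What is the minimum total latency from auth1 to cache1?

29

A few of the auth1→cache1 routes:
auth1→lb1→cache1: 18 + 11 = 29
auth1→lb1→mq1→mq2→cache1: 18 + 10 + 18 + 1 = 47
auth1→lb1→web3→cache1: 18 + 16 + 6 = 40
auth1→lb1→web3→lb2→cache1: 18 + 16 + 9 + 6 = 49
auth1→lb1→mq1→api1→cache1: 18 + 10 + 4 + 16 = 48
Best route has total 29 ms.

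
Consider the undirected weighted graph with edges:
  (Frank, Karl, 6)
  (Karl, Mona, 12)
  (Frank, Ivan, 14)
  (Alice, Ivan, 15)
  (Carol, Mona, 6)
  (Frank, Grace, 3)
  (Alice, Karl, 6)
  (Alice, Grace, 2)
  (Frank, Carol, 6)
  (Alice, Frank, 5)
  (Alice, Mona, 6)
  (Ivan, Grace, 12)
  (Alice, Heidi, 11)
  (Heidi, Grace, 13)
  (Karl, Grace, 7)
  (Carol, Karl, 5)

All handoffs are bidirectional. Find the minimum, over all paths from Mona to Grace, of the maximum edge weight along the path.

6

Checking several routes:
Mona → Carol → Karl → Frank → Alice → Grace: max(6, 5, 6, 5, 2) = 6
Mona → Carol → Karl → Alice → Frank → Grace: max(6, 5, 6, 5, 3) = 6
Mona → Carol → Frank → Alice → Grace: max(6, 6, 5, 2) = 6
Mona → Carol → Karl → Alice → Grace: max(6, 5, 6, 2) = 6
Mona → Carol → Karl → Frank → Grace: max(6, 5, 6, 3) = 6
Best route has worst link 6.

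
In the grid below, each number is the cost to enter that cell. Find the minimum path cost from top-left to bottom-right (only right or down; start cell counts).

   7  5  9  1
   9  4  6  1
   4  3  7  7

30

Path (0,0)→(0,1)→(0,2)→(0,3)→(1,3)→(2,3): 7 + 5 + 9 + 1 + 1 + 7 = 30.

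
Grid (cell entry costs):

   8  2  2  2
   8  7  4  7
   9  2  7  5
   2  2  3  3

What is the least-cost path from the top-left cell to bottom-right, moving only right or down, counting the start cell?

Cheapest: r0c0 -> r0c1 -> r1c1 -> r2c1 -> r3c1 -> r3c2 -> r3c3
  8 + 2 + 7 + 2 + 2 + 3 + 3 = 27

27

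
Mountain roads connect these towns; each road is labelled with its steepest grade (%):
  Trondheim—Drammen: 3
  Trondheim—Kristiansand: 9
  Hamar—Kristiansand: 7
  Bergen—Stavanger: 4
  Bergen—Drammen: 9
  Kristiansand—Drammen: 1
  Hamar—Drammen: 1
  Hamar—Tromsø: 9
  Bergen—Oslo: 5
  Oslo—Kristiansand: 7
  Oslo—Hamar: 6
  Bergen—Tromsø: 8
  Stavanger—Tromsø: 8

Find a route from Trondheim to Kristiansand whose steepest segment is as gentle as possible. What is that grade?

3

Comparing a few candidate routes:
Trondheim - Drammen - Hamar - Tromsø - Stavanger - Bergen - Oslo - Kristiansand: max(3, 1, 9, 8, 4, 5, 7) = 9
Trondheim - Drammen - Hamar - Kristiansand: max(3, 1, 7) = 7
Trondheim - Drammen - Kristiansand: max(3, 1) = 3
Trondheim - Drammen - Hamar - Oslo - Kristiansand: max(3, 1, 6, 7) = 7
Trondheim - Drammen - Hamar - Tromsø - Bergen - Oslo - Kristiansand: max(3, 1, 9, 8, 5, 7) = 9
Trondheim - Drammen - Bergen - Stavanger - Tromsø - Hamar - Oslo - Kristiansand: max(3, 9, 4, 8, 9, 6, 7) = 9
Smallest bottleneck: 3%.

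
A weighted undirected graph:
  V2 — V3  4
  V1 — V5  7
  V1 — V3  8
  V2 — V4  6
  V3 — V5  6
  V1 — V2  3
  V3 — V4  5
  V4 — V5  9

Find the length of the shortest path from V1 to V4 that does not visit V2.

A few of the V1→V4 routes:
V1 -> V5 -> V4: 7 + 9 = 16
V1 -> V5 -> V3 -> V4: 7 + 6 + 5 = 18
V1 -> V3 -> V4: 8 + 5 = 13
The minimum is 13.

13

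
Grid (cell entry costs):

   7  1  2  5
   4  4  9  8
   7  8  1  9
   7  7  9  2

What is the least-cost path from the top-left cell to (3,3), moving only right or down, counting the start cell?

31

Path (0,0)→(0,1)→(0,2)→(1,2)→(2,2)→(2,3)→(3,3): 7 + 1 + 2 + 9 + 1 + 9 + 2 = 31.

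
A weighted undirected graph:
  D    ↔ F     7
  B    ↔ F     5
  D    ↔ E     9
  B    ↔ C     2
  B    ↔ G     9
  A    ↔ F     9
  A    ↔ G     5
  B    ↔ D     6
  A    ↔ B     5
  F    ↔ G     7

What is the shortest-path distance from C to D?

8

Paths from C to D:
C→B→F→D: 2 + 5 + 7 = 14
C→B→G→A→F→D: 2 + 9 + 5 + 9 + 7 = 32
C→B→A→G→F→D: 2 + 5 + 5 + 7 + 7 = 26
C→B→D: 2 + 6 = 8
C→B→A→F→D: 2 + 5 + 9 + 7 = 23
C→B→G→F→D: 2 + 9 + 7 + 7 = 25
Best route has total 8.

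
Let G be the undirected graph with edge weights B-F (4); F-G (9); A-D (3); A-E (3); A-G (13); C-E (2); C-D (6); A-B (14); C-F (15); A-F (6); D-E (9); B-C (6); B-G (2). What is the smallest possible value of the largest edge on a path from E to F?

6

A few of the E→F routes:
E→A→D→C→B→F: max(3, 3, 6, 6, 4) = 6
E→C→B→F: max(2, 6, 4) = 6
E→A→F: max(3, 6) = 6
E→C→D→A→F: max(2, 6, 3, 6) = 6
Smallest bottleneck: 6.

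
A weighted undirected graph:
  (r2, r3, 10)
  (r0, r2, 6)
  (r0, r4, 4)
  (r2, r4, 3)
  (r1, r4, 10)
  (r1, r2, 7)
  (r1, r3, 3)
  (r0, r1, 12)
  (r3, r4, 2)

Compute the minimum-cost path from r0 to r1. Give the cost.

9

Checking several routes:
r0→r4→r3→r1: 4 + 2 + 3 = 9
r0→r4→r1: 4 + 10 = 14
r0→r2→r4→r3→r1: 6 + 3 + 2 + 3 = 14
r0→r1: 12
r0→r2→r1: 6 + 7 = 13
r0→r4→r2→r1: 4 + 3 + 7 = 14
The minimum is 9.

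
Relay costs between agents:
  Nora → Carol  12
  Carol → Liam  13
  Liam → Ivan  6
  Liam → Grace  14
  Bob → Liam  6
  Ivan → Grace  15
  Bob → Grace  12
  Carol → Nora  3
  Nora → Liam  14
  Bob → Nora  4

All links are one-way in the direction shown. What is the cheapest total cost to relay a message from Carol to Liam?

Routes from Carol to Liam:
Carol -> Liam: 13
Carol -> Nora -> Liam: 3 + 14 = 17
The minimum is 13.

13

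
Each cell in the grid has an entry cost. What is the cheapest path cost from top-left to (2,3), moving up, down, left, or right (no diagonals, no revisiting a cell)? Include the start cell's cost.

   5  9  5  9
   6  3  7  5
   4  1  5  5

Path (0,0) (1,0) (1,1) (2,1) (2,2) (2,3): 5 + 6 + 3 + 1 + 5 + 5 = 25.

25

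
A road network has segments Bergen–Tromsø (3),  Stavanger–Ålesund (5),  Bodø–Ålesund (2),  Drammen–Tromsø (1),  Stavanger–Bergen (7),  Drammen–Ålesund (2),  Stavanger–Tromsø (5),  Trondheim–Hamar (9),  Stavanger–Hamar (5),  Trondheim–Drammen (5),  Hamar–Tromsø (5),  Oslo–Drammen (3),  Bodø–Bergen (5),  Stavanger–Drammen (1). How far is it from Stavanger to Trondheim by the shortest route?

Checking several routes:
Stavanger → Drammen → Trondheim: 1 + 5 = 6
Stavanger → Ålesund → Drammen → Trondheim: 5 + 2 + 5 = 12
Stavanger → Bergen → Tromsø → Drammen → Trondheim: 7 + 3 + 1 + 5 = 16
Stavanger → Hamar → Tromsø → Drammen → Trondheim: 5 + 5 + 1 + 5 = 16
Stavanger → Hamar → Trondheim: 5 + 9 = 14
Stavanger → Tromsø → Drammen → Trondheim: 5 + 1 + 5 = 11
Shortest: 6 km.

6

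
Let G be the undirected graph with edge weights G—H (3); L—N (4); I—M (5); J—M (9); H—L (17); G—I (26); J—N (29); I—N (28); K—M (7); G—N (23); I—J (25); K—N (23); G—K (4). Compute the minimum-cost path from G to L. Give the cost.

20

Some routes from G to L:
G-N-L: 23 + 4 = 27
G-H-L: 3 + 17 = 20
G-K-N-L: 4 + 23 + 4 = 31
The minimum is 20.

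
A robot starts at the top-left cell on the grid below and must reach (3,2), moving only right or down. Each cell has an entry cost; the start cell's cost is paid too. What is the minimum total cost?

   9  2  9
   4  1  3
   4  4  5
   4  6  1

21

Take (0,0)→(0,1)→(1,1)→(1,2)→(2,2)→(3,2) for a total of 9 + 2 + 1 + 3 + 5 + 1 = 21.
(Top row then right column would cost 29.)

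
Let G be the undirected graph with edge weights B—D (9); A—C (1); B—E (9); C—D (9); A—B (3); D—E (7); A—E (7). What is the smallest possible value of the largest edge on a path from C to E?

A few of the C→E routes:
C-D-E: max(9, 7) = 9
C-A-B-E: max(1, 3, 9) = 9
C-A-B-D-E: max(1, 3, 9, 7) = 9
C-A-E: max(1, 7) = 7
The minimum achievable maximum is 7.

7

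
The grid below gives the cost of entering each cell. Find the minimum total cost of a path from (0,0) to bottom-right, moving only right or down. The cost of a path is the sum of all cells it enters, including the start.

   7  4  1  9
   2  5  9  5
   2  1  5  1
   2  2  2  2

18

One optimal route is r0c0 → r1c0 → r2c0 → r2c1 → r3c1 → r3c2 → r3c3.
Its cost is 7 + 2 + 2 + 1 + 2 + 2 + 2 = 18.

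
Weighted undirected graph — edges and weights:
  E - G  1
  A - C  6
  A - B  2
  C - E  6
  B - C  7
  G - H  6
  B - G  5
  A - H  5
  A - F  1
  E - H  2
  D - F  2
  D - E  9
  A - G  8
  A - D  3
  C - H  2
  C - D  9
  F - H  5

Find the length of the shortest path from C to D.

Some routes from C to D:
C → A → F → D: 6 + 1 + 2 = 9
C → D: 9
C → H → F → D: 2 + 5 + 2 = 9
C → A → D: 6 + 3 = 9
The minimum is 9.

9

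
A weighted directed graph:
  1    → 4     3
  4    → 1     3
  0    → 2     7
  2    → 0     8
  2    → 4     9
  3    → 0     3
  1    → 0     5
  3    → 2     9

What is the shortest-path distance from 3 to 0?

3

Paths from 3 to 0:
3-2-0: 9 + 8 = 17
3-0: 3
3-2-4-1-0: 9 + 9 + 3 + 5 = 26
The minimum is 3.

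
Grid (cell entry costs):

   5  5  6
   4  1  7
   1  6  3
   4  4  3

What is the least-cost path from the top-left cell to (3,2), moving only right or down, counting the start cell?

Best path: (0,0) (1,0) (2,0) (3,0) (3,1) (3,2)
Cost: 5 + 4 + 1 + 4 + 4 + 3 = 21
(Top row then right column would cost 29.)

21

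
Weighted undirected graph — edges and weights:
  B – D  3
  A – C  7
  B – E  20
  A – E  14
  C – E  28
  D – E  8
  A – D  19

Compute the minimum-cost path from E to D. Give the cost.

8

Candidate routes:
E → B → D: 20 + 3 = 23
E → A → D: 14 + 19 = 33
E → C → A → D: 28 + 7 + 19 = 54
E → D: 8
Shortest: 8.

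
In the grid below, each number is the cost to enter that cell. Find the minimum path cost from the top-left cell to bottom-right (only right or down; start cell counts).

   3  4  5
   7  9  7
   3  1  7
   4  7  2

Best path: (0,0)→(1,0)→(2,0)→(2,1)→(2,2)→(3,2)
Cost: 3 + 7 + 3 + 1 + 7 + 2 = 23

23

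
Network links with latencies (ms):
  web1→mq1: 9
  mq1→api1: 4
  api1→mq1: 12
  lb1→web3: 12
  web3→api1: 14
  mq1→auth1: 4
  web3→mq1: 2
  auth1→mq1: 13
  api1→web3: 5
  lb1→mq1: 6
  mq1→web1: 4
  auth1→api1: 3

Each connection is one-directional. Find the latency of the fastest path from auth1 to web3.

8

Routes from auth1 to web3:
auth1→mq1→api1→web3: 13 + 4 + 5 = 22
auth1→api1→web3: 3 + 5 = 8
The minimum is 8 ms.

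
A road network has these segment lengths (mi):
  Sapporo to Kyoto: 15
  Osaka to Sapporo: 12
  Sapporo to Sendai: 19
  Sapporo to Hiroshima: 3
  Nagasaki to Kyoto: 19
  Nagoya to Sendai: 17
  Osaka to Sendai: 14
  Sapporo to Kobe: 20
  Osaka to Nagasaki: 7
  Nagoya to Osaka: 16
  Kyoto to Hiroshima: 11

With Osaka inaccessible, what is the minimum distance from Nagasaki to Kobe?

53

Paths from Nagasaki to Kobe avoiding Osaka:
Nagasaki-Kyoto-Sapporo-Kobe: 19 + 15 + 20 = 54
Nagasaki-Kyoto-Hiroshima-Sapporo-Kobe: 19 + 11 + 3 + 20 = 53
The minimum is 53 mi.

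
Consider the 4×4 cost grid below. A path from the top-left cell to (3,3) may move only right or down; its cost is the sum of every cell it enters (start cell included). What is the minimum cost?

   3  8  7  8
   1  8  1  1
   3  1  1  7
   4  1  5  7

Cheapest: [0,0] → [1,0] → [2,0] → [2,1] → [2,2] → [3,2] → [3,3]
  3 + 1 + 3 + 1 + 1 + 5 + 7 = 21
(Top row then right column would cost 41.)

21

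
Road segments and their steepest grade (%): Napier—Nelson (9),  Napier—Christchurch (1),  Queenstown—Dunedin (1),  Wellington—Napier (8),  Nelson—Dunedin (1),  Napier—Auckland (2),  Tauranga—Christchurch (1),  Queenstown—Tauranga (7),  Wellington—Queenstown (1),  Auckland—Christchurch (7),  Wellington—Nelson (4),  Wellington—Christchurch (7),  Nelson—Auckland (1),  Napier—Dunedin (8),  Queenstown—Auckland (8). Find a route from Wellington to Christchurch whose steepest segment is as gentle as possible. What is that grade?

A few of the Wellington→Christchurch routes:
Wellington - Queenstown - Dunedin - Nelson - Auckland - Christchurch: max(1, 1, 1, 1, 7) = 7
Wellington - Nelson - Auckland - Napier - Christchurch: max(4, 1, 2, 1) = 4
Wellington - Queenstown - Tauranga - Christchurch: max(1, 7, 1) = 7
Wellington - Queenstown - Dunedin - Nelson - Auckland - Napier - Christchurch: max(1, 1, 1, 1, 2, 1) = 2
The minimum achievable maximum is 2%.

2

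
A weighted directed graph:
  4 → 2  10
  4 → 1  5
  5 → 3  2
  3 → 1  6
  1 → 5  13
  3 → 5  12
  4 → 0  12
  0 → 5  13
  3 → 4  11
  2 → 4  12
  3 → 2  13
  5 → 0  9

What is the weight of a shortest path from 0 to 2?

Routes from 0 to 2:
0 → 5 → 3 → 4 → 2: 13 + 2 + 11 + 10 = 36
0 → 5 → 3 → 2: 13 + 2 + 13 = 28
Shortest: 28.

28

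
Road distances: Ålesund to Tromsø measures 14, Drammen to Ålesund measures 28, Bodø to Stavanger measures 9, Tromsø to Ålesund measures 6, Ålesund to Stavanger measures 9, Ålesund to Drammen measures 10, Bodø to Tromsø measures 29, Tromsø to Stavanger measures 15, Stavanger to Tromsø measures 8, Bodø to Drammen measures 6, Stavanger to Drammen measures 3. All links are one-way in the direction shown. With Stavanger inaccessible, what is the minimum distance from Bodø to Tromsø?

29

Candidate routes:
Bodø -> Tromsø: 29
Bodø -> Drammen -> Ålesund -> Tromsø: 6 + 28 + 14 = 48
Shortest: 29.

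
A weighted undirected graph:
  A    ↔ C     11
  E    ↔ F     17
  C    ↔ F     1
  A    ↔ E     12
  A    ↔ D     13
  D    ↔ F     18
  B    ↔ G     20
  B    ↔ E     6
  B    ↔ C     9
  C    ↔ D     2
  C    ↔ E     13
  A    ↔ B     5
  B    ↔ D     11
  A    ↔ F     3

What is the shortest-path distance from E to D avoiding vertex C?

17

Comparing a few candidate routes:
E -> B -> D: 6 + 11 = 17
E -> A -> B -> D: 12 + 5 + 11 = 28
E -> A -> D: 12 + 13 = 25
E -> B -> A -> D: 6 + 5 + 13 = 24
Shortest: 17.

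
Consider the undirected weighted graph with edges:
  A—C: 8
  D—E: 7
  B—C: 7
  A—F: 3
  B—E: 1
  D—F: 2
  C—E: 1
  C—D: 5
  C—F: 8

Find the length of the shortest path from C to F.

7

A few of the C→F routes:
C→F: 8
C→A→F: 8 + 3 = 11
C→E→D→F: 1 + 7 + 2 = 10
C→D→F: 5 + 2 = 7
Best route has total 7.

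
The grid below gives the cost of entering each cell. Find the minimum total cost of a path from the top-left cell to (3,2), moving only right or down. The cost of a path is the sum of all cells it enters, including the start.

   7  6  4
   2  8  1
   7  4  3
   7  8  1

22

Path (0,0) → (0,1) → (0,2) → (1,2) → (2,2) → (3,2): 7 + 6 + 4 + 1 + 3 + 1 = 22.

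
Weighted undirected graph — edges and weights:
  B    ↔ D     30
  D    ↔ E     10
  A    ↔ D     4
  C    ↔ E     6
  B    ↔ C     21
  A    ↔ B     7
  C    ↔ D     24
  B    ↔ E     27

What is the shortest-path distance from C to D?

16

Comparing a few candidate routes:
C -> B -> A -> D: 21 + 7 + 4 = 32
C -> E -> D: 6 + 10 = 16
C -> D: 24
Shortest: 16.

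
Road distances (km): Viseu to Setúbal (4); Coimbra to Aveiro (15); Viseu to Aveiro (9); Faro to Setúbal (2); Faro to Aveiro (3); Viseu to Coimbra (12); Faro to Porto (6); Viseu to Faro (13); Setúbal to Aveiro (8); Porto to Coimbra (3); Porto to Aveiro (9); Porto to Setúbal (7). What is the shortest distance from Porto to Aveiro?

Comparing a few candidate routes:
Porto→Setúbal→Faro→Aveiro: 7 + 2 + 3 = 12
Porto→Setúbal→Aveiro: 7 + 8 = 15
Porto→Aveiro: 9
Porto→Faro→Aveiro: 6 + 3 = 9
Shortest: 9 km.

9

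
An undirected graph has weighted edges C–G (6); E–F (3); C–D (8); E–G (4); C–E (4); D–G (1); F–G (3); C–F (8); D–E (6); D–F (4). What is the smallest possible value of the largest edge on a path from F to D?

3

Some routes from F to D:
F→G→C→E→D: max(3, 6, 4, 6) = 6
F→G→D: max(3, 1) = 3
F→E→D: max(3, 6) = 6
F→E→G→D: max(3, 4, 1) = 4
F→D: max(4) = 4
F→E→C→G→D: max(3, 4, 6, 1) = 6
Smallest bottleneck: 3.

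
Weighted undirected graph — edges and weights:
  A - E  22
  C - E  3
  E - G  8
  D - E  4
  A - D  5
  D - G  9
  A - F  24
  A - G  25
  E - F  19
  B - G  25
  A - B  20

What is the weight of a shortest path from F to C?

Checking several routes:
F - A - E - C: 24 + 22 + 3 = 49
F - E - C: 19 + 3 = 22
F - A - G - E - C: 24 + 25 + 8 + 3 = 60
F - A - D - G - E - C: 24 + 5 + 9 + 8 + 3 = 49
F - A - D - E - C: 24 + 5 + 4 + 3 = 36
Best route has total 22.

22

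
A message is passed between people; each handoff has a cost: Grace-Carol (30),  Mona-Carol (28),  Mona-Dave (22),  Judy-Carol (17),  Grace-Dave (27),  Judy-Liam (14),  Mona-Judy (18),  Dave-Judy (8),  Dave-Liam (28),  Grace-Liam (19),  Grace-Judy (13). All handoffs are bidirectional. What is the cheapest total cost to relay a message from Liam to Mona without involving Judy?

Routes from Liam to Mona avoiding Judy:
Liam - Grace - Carol - Mona: 19 + 30 + 28 = 77
Liam - Grace - Dave - Mona: 19 + 27 + 22 = 68
Liam - Dave - Grace - Carol - Mona: 28 + 27 + 30 + 28 = 113
Liam - Dave - Mona: 28 + 22 = 50
The minimum is 50.

50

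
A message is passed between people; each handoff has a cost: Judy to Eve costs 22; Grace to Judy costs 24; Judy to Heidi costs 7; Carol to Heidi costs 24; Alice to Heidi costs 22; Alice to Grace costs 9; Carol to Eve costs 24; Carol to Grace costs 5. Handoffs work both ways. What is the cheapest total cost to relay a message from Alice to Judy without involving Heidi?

33

Routes from Alice to Judy avoiding Heidi:
Alice → Grace → Judy: 9 + 24 = 33
Alice → Grace → Carol → Eve → Judy: 9 + 5 + 24 + 22 = 60
Best route has total 33.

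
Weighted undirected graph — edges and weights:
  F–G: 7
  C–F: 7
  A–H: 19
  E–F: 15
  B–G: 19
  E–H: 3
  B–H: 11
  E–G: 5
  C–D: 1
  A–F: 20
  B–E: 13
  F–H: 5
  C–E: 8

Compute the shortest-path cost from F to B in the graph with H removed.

Some routes from F to B avoiding H:
F -> E -> B: 15 + 13 = 28
F -> G -> E -> B: 7 + 5 + 13 = 25
F -> E -> G -> B: 15 + 5 + 19 = 39
F -> G -> B: 7 + 19 = 26
F -> C -> E -> B: 7 + 8 + 13 = 28
The minimum is 25.

25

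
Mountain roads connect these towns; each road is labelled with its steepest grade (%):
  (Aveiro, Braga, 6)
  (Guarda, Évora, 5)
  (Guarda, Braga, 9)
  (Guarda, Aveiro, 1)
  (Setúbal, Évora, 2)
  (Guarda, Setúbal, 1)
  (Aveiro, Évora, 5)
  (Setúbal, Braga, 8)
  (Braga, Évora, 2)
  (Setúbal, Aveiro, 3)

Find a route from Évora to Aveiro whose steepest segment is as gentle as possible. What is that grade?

2

Some routes from Évora to Aveiro:
Évora-Aveiro: max(5) = 5
Évora-Setúbal-Aveiro: max(2, 3) = 3
Évora-Setúbal-Guarda-Aveiro: max(2, 1, 1) = 2
Smallest bottleneck: 2%.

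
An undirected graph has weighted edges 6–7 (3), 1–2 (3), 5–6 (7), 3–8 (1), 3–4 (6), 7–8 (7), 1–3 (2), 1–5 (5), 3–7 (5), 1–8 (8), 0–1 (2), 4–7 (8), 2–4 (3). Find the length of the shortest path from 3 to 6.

8

Checking several routes:
3 - 7 - 6: 5 + 3 = 8
3 - 1 - 2 - 4 - 7 - 6: 2 + 3 + 3 + 8 + 3 = 19
3 - 1 - 8 - 7 - 6: 2 + 8 + 7 + 3 = 20
3 - 8 - 7 - 6: 1 + 7 + 3 = 11
3 - 1 - 5 - 6: 2 + 5 + 7 = 14
3 - 4 - 7 - 6: 6 + 8 + 3 = 17
Best route has total 8.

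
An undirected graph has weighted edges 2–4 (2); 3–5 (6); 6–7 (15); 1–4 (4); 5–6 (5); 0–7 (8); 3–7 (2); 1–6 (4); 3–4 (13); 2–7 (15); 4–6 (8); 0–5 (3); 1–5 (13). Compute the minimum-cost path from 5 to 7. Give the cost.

8

A few of the 5→7 routes:
5 -> 6 -> 4 -> 3 -> 7: 5 + 8 + 13 + 2 = 28
5 -> 3 -> 7: 6 + 2 = 8
5 -> 6 -> 1 -> 4 -> 3 -> 7: 5 + 4 + 4 + 13 + 2 = 28
5 -> 0 -> 7: 3 + 8 = 11
5 -> 6 -> 7: 5 + 15 = 20
5 -> 6 -> 4 -> 2 -> 7: 5 + 8 + 2 + 15 = 30
Best route has total 8.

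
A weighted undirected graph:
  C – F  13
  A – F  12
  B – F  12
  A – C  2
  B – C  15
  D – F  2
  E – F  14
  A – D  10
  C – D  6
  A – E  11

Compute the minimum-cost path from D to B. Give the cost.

Checking several routes:
D -> A -> C -> B: 10 + 2 + 15 = 27
D -> C -> B: 6 + 15 = 21
D -> F -> B: 2 + 12 = 14
Best route has total 14.

14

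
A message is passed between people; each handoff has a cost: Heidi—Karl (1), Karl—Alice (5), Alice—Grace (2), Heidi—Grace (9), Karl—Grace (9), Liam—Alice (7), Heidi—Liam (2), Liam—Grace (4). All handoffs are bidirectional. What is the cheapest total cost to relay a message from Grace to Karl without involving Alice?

Paths from Grace to Karl avoiding Alice:
Grace → Liam → Heidi → Karl: 4 + 2 + 1 = 7
Grace → Karl: 9
Grace → Heidi → Karl: 9 + 1 = 10
The minimum is 7.

7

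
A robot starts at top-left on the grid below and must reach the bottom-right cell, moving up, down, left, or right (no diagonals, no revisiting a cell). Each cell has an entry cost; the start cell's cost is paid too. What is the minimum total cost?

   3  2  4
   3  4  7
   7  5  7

Take (0,0) (0,1) (1,1) (2,1) (2,2) for a total of 3 + 2 + 4 + 5 + 7 = 21.

21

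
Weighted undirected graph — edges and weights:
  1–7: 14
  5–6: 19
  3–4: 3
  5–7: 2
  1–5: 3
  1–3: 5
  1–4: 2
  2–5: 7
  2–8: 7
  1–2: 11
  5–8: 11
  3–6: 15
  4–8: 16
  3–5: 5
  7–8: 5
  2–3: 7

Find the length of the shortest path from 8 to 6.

26

Checking several routes:
8 -> 7 -> 5 -> 3 -> 6: 5 + 2 + 5 + 15 = 27
8 -> 2 -> 3 -> 6: 7 + 7 + 15 = 29
8 -> 7 -> 5 -> 6: 5 + 2 + 19 = 26
8 -> 7 -> 5 -> 1 -> 4 -> 3 -> 6: 5 + 2 + 3 + 2 + 3 + 15 = 30
8 -> 7 -> 5 -> 1 -> 3 -> 6: 5 + 2 + 3 + 5 + 15 = 30
The minimum is 26.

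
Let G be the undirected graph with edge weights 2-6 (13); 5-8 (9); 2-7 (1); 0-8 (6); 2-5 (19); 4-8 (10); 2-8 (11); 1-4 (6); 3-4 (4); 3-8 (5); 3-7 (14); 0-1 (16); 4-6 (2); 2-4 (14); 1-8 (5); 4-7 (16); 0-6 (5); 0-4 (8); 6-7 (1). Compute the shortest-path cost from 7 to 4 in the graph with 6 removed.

A few of the 7→4 routes:
7 -> 2 -> 8 -> 3 -> 4: 1 + 11 + 5 + 4 = 21
7 -> 3 -> 4: 14 + 4 = 18
7 -> 2 -> 4: 1 + 14 = 15
7 -> 4: 16
Best route has total 15.

15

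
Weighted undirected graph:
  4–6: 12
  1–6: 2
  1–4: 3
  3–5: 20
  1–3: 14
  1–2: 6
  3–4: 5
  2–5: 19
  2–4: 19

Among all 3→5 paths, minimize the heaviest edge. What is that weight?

19

Comparing a few candidate routes:
3 - 1 - 6 - 4 - 2 - 5: max(14, 2, 12, 19, 19) = 19
3 - 1 - 4 - 2 - 5: max(14, 3, 19, 19) = 19
3 - 1 - 2 - 5: max(14, 6, 19) = 19
The minimum achievable maximum is 19.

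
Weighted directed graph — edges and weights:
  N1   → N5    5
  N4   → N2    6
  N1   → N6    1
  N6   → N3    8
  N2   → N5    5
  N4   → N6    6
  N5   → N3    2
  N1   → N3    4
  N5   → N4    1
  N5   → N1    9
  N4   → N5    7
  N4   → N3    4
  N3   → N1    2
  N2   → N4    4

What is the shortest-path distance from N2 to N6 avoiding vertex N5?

Routes from N2 to N6 avoiding N5:
N2-N4-N6: 4 + 6 = 10
N2-N4-N3-N1-N6: 4 + 4 + 2 + 1 = 11
The minimum is 10.

10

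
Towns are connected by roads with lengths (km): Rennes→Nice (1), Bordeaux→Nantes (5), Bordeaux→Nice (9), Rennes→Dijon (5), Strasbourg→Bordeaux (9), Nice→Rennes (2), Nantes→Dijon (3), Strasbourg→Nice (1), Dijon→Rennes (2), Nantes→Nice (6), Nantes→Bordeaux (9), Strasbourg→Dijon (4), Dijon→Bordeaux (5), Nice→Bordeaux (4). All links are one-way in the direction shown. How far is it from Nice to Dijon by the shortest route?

7

Routes from Nice to Dijon:
Nice → Bordeaux → Nantes → Dijon: 4 + 5 + 3 = 12
Nice → Rennes → Dijon: 2 + 5 = 7
Shortest: 7 km.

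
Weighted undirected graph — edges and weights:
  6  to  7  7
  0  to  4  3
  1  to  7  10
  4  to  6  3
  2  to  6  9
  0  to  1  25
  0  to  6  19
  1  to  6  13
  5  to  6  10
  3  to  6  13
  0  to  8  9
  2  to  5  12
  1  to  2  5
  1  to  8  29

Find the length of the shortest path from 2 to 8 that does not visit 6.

34

Candidate routes:
2 → 1 → 8: 5 + 29 = 34
2 → 1 → 0 → 8: 5 + 25 + 9 = 39
The minimum is 34.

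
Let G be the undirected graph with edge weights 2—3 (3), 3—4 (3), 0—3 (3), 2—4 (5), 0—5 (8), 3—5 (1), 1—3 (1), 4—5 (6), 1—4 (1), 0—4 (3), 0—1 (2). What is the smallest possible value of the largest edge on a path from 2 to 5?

3

Checking several routes:
2→4→0→3→5: max(5, 3, 3, 1) = 5
2→3→5: max(3, 1) = 3
2→4→0→1→3→5: max(5, 3, 2, 1, 1) = 5
2→4→1→3→5: max(5, 1, 1, 1) = 5
2→4→3→5: max(5, 3, 1) = 5
2→4→1→0→3→5: max(5, 1, 2, 3, 1) = 5
Best route has worst link 3.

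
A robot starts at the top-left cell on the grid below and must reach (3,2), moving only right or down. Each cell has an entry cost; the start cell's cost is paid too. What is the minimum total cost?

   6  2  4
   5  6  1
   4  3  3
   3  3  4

20

Take (0,0) -> (0,1) -> (0,2) -> (1,2) -> (2,2) -> (3,2) for a total of 6 + 2 + 4 + 1 + 3 + 4 = 20.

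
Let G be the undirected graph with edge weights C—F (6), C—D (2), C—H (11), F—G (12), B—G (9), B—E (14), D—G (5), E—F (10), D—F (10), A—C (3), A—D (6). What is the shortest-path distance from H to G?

18

A few of the H→G routes:
H-C-D-G: 11 + 2 + 5 = 18
H-C-F-D-G: 11 + 6 + 10 + 5 = 32
H-C-A-D-G: 11 + 3 + 6 + 5 = 25
H-C-F-G: 11 + 6 + 12 = 29
H-C-D-F-G: 11 + 2 + 10 + 12 = 35
The minimum is 18.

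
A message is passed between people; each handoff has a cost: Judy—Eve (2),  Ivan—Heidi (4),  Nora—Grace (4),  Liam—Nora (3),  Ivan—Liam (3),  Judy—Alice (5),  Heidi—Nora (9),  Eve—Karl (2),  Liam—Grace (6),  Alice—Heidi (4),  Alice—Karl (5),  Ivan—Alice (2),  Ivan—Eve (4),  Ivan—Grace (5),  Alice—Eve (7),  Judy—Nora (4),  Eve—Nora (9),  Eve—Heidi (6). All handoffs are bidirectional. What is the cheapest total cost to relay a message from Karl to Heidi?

8

Some routes from Karl to Heidi:
Karl - Eve - Ivan - Heidi: 2 + 4 + 4 = 10
Karl - Alice - Ivan - Heidi: 5 + 2 + 4 = 11
Karl - Alice - Heidi: 5 + 4 = 9
Karl - Eve - Heidi: 2 + 6 = 8
The minimum is 8.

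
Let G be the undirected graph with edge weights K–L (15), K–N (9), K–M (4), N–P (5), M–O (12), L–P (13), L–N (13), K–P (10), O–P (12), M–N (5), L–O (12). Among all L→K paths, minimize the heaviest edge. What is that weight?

Comparing a few candidate routes:
L → O → P → N → K: max(12, 12, 5, 9) = 12
L → O → M → N → K: max(12, 12, 5, 9) = 12
L → O → M → K: max(12, 12, 4) = 12
L → O → M → N → P → K: max(12, 12, 5, 5, 10) = 12
L → O → P → K: max(12, 12, 10) = 12
Smallest bottleneck: 12.

12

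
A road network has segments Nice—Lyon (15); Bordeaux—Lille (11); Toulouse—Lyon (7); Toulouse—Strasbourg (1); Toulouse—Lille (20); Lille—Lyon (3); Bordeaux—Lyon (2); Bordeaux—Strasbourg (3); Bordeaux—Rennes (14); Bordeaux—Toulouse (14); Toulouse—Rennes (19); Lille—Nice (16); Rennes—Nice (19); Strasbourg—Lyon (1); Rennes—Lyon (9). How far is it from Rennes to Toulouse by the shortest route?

Some routes from Rennes to Toulouse:
Rennes -> Lyon -> Strasbourg -> Toulouse: 9 + 1 + 1 = 11
Rennes -> Lyon -> Bordeaux -> Strasbourg -> Toulouse: 9 + 2 + 3 + 1 = 15
Rennes -> Bordeaux -> Strasbourg -> Toulouse: 14 + 3 + 1 = 18
Rennes -> Lyon -> Toulouse: 9 + 7 = 16
The minimum is 11 km.

11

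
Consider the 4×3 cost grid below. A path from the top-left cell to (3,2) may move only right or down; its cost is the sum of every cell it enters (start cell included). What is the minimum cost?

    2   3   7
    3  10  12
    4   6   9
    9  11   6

30

Path r0c0 r1c0 r2c0 r2c1 r2c2 r3c2: 2 + 3 + 4 + 6 + 9 + 6 = 30.
(Top row then right column would cost 39.)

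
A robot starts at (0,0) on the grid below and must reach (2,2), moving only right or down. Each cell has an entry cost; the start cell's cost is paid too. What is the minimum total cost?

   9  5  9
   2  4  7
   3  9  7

29

Take (0,0) → (1,0) → (1,1) → (1,2) → (2,2) for a total of 9 + 2 + 4 + 7 + 7 = 29.
For comparison, the top-then-right route costs 37.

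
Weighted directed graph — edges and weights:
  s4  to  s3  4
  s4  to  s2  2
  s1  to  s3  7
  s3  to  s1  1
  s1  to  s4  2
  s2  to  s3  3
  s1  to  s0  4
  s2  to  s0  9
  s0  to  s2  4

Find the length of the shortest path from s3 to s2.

Paths from s3 to s2:
s3-s1-s4-s2: 1 + 2 + 2 = 5
s3-s1-s0-s2: 1 + 4 + 4 = 9
Shortest: 5.

5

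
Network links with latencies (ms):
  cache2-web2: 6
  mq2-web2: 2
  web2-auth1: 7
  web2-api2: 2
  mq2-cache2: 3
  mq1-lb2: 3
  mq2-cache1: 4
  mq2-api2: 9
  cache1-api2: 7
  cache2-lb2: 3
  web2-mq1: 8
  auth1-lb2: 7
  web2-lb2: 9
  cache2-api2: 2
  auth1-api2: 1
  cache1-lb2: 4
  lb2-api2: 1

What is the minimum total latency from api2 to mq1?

4

Comparing a few candidate routes:
api2→cache2→lb2→mq1: 2 + 3 + 3 = 8
api2→lb2→mq1: 1 + 3 = 4
api2→web2→mq1: 2 + 8 = 10
The minimum is 4 ms.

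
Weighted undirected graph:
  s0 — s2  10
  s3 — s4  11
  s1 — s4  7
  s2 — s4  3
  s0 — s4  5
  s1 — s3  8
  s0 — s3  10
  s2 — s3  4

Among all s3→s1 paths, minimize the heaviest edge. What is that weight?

7

Comparing a few candidate routes:
s3-s1: max(8) = 8
s3-s2-s4-s1: max(4, 3, 7) = 7
s3-s0-s2-s4-s1: max(10, 10, 3, 7) = 10
s3-s2-s0-s4-s1: max(4, 10, 5, 7) = 10
The minimum achievable maximum is 7.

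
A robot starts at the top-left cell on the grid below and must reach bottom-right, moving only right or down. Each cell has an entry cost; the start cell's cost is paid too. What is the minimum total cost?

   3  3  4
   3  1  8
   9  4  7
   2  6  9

26

One optimal route is (0,0) (0,1) (1,1) (2,1) (3,1) (3,2).
Its cost is 3 + 3 + 1 + 4 + 6 + 9 = 26.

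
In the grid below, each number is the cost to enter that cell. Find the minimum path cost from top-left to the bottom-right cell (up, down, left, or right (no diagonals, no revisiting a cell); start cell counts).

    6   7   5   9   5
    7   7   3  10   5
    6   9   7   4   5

Take [0,0]→[0,1]→[0,2]→[1,2]→[2,2]→[2,3]→[2,4] for a total of 6 + 7 + 5 + 3 + 7 + 4 + 5 = 37.

37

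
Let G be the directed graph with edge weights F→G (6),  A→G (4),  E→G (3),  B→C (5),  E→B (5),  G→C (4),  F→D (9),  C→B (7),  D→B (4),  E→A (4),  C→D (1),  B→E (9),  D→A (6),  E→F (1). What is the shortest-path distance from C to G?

Comparing a few candidate routes:
C - D - B - E - G: 1 + 4 + 9 + 3 = 17
C - B - E - G: 7 + 9 + 3 = 19
C - D - A - G: 1 + 6 + 4 = 11
Best route has total 11.

11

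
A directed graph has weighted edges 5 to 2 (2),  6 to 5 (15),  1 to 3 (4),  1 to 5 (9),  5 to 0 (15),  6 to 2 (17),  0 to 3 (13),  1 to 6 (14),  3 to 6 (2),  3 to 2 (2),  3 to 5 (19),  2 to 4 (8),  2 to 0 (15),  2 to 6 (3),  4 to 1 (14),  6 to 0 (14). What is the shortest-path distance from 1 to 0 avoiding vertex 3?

Some routes from 1 to 0 avoiding 3:
1→6→5→0: 14 + 15 + 15 = 44
1→6→2→0: 14 + 17 + 15 = 46
1→5→2→0: 9 + 2 + 15 = 26
1→6→0: 14 + 14 = 28
1→5→0: 9 + 15 = 24
1→5→2→6→0: 9 + 2 + 3 + 14 = 28
The minimum is 24.

24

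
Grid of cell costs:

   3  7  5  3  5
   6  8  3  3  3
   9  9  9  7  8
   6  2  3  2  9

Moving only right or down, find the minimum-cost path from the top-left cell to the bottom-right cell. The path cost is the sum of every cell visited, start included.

39

One optimal route is [0,0] → [0,1] → [0,2] → [0,3] → [1,3] → [2,3] → [3,3] → [3,4].
Its cost is 3 + 7 + 5 + 3 + 3 + 7 + 2 + 9 = 39.
For comparison, the top-then-right route costs 43.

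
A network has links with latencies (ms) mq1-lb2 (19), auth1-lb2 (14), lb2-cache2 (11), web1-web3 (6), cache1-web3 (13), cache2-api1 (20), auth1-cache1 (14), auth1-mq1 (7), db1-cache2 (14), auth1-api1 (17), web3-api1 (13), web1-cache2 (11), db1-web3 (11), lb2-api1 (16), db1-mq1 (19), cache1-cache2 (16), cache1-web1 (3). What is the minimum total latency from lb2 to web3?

Some routes from lb2 to web3:
lb2 - cache2 - web1 - cache1 - web3: 11 + 11 + 3 + 13 = 38
lb2 - cache2 - cache1 - web1 - web3: 11 + 16 + 3 + 6 = 36
lb2 - api1 - web3: 16 + 13 = 29
lb2 - cache2 - web1 - web3: 11 + 11 + 6 = 28
lb2 - cache2 - db1 - web3: 11 + 14 + 11 = 36
lb2 - auth1 - cache1 - web1 - web3: 14 + 14 + 3 + 6 = 37
The minimum is 28 ms.

28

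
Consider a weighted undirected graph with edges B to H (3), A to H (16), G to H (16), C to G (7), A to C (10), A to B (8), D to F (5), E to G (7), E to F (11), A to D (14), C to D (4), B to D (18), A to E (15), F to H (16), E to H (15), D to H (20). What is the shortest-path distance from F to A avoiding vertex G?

19

Comparing a few candidate routes:
F → H → B → A: 16 + 3 + 8 = 27
F → H → A: 16 + 16 = 32
F → D → C → A: 5 + 4 + 10 = 19
F → D → B → A: 5 + 18 + 8 = 31
F → E → A: 11 + 15 = 26
F → D → A: 5 + 14 = 19
The minimum is 19.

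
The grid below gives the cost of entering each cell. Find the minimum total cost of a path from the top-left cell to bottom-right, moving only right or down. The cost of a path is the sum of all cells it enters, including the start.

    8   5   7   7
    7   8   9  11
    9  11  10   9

47

Best path: (0,0)→(0,1)→(0,2)→(0,3)→(1,3)→(2,3)
Cost: 8 + 5 + 7 + 7 + 11 + 9 = 47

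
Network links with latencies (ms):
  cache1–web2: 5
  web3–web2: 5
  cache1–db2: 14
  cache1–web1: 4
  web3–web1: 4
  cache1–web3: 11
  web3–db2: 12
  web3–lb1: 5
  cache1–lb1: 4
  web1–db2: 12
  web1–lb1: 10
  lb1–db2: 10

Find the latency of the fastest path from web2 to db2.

Comparing a few candidate routes:
web2 - cache1 - lb1 - db2: 5 + 4 + 10 = 19
web2 - cache1 - db2: 5 + 14 = 19
web2 - web3 - db2: 5 + 12 = 17
Best route has total 17 ms.

17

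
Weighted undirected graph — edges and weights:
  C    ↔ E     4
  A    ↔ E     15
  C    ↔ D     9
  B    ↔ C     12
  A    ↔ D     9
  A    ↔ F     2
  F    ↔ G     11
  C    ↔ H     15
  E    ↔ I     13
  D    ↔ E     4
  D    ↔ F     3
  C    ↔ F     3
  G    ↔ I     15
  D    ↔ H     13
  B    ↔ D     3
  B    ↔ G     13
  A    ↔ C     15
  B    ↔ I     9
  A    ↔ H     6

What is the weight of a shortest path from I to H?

23

Checking several routes:
I -> B -> D -> F -> A -> H: 9 + 3 + 3 + 2 + 6 = 23
I -> B -> D -> H: 9 + 3 + 13 = 25
I -> B -> D -> A -> H: 9 + 3 + 9 + 6 = 27
I -> E -> D -> F -> A -> H: 13 + 4 + 3 + 2 + 6 = 28
The minimum is 23.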